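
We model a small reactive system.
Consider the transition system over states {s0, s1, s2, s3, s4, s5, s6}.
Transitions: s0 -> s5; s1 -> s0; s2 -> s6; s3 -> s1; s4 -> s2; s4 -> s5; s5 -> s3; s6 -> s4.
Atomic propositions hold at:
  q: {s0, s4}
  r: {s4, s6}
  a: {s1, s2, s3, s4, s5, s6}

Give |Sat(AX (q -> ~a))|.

6

Sat(~a) = {s0}
Sat(q -> ~a) = {s0, s1, s2, s3, s5, s6}
Sat(AX (q -> ~a)) = {s : every successor in {s0, s1, s2, s3, s5, s6}} = {s0, s1, s2, s3, s4, s5}
|Sat(AX (q -> ~a))| = |{s0, s1, s2, s3, s4, s5}| = 6.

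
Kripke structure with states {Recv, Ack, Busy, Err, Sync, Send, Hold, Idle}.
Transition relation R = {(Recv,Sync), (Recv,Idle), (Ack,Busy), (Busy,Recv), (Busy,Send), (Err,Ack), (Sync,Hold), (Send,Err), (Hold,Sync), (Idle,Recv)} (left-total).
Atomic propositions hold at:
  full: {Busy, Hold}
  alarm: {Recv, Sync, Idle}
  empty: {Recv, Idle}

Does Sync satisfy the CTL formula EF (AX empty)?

No

Sat(AX empty) = {s : every successor in {Recv, Idle}} = {Idle}
EF (AX empty): least fixpoint, start Z0 = {Idle}, add states with some successor in Z. Z1 = {Recv, Idle}; Z2 = {Recv, Busy, Idle}; Z3 = {Recv, Ack, Busy, Idle}; Z4 = {Recv, Ack, Busy, Err, Idle}; Z5 = {Recv, Ack, Busy, Err, Send, Idle}; fixed.
Sat(EF (AX empty)) = {Recv, Ack, Busy, Err, Send, Idle}
Sync ∉ Sat(EF (AX empty)) = {Recv, Ack, Busy, Err, Send, Idle}, so the formula does not hold at Sync.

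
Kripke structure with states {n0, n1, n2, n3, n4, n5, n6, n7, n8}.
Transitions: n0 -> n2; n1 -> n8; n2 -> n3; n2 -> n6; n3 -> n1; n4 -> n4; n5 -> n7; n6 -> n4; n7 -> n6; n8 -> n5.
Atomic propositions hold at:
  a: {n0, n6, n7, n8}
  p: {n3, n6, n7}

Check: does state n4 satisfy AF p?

AF p: least fixpoint, start Z0 = {n3, n6, n7}, add states with every successor in Z. Z1 = {n2, n3, n5, n6, n7}; Z2 = {n0, n2, n3, n5, n6, n7, n8}; Z3 = {n0, n1, n2, n3, n5, n6, n7, n8}; fixed.
Sat(AF p) = {n0, n1, n2, n3, n5, n6, n7, n8}
n4 ∉ Sat(AF p) = {n0, n1, n2, n3, n5, n6, n7, n8}, so the formula does not hold at n4.

No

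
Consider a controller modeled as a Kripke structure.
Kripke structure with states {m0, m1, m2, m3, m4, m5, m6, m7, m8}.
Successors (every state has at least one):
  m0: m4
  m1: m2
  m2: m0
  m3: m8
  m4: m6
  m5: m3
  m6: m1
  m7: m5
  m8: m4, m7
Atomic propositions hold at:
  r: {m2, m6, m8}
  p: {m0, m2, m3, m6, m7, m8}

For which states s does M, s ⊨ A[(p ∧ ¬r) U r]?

{m2, m3, m6, m8}

Sat(¬r) = {m0, m1, m3, m4, m5, m7}
Sat(p ∧ ¬r) = {m0, m3, m7}
A[(p ∧ ¬r) U r]: least fixpoint, start Z0 = Sat(r) = {m2, m6, m8}, add states in Sat(p ∧ ¬r) with every successor in Z. Z1 = {m2, m3, m6, m8}; fixed.
Sat(A[(p ∧ ¬r) U r]) = {m2, m3, m6, m8}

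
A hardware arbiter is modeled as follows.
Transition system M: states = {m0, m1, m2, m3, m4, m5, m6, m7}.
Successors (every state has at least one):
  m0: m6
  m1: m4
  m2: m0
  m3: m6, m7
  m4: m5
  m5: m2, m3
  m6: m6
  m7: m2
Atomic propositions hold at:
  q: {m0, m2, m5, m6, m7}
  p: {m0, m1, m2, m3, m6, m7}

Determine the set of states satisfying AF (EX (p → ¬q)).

{m1, m4, m5}

Sat(¬q) = {m1, m3, m4}
Sat(p → ¬q) = {m1, m3, m4, m5}
Sat(EX (p → ¬q)) = {s : some successor in {m1, m3, m4, m5}} = {m1, m4, m5}
AF (EX (p → ¬q)): least fixpoint, start Z0 = {m1, m4, m5}, add states with every successor in Z. Already a fixed point.
Sat(AF (EX (p → ¬q))) = {m1, m4, m5}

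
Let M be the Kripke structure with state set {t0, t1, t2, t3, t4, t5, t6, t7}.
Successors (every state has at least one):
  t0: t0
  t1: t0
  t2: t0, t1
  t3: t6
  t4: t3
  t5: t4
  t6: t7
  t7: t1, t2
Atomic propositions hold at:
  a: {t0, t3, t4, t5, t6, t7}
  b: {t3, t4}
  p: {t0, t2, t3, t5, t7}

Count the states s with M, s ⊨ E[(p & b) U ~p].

Sat(p & b) = {t3}
Sat(~p) = {t1, t4, t6}
E[(p & b) U ~p]: least fixpoint, start Z0 = Sat(~p) = {t1, t4, t6}, add states in Sat(p & b) with some successor in Z. Z1 = {t1, t3, t4, t6}; fixed.
Sat(E[(p & b) U ~p]) = {t1, t3, t4, t6}
|Sat(E[(p & b) U ~p])| = |{t1, t3, t4, t6}| = 4.

4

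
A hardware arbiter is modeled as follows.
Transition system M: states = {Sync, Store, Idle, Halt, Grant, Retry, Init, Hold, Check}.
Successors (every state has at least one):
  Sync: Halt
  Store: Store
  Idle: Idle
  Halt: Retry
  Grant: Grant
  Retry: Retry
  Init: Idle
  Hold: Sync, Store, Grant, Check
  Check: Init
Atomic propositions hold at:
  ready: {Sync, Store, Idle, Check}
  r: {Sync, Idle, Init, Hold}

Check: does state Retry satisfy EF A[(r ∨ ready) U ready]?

No

Sat(r ∨ ready) = {Sync, Store, Idle, Init, Hold, Check}
A[(r ∨ ready) U ready]: least fixpoint, start Z0 = Sat(ready) = {Sync, Store, Idle, Check}, add states in Sat(r ∨ ready) with every successor in Z. Z1 = {Sync, Store, Idle, Init, Check}; fixed.
Sat(A[(r ∨ ready) U ready]) = {Sync, Store, Idle, Init, Check}
EF A[(r ∨ ready) U ready]: least fixpoint, start Z0 = {Sync, Store, Idle, Init, Check}, add states with some successor in Z. Z1 = {Sync, Store, Idle, Init, Hold, Check}; fixed.
Sat(EF A[(r ∨ ready) U ready]) = {Sync, Store, Idle, Init, Hold, Check}
Retry ∉ Sat(EF A[(r ∨ ready) U ready]) = {Sync, Store, Idle, Init, Hold, Check}, so the formula does not hold at Retry.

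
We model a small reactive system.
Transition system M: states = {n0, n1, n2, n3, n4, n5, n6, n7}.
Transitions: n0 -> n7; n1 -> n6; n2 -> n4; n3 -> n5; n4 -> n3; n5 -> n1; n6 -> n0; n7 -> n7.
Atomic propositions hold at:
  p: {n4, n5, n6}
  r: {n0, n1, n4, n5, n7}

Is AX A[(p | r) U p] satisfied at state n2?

Sat(p | r) = {n0, n1, n4, n5, n6, n7}
A[(p | r) U p]: least fixpoint, start Z0 = Sat(p) = {n4, n5, n6}, add states in Sat(p | r) with every successor in Z. Z1 = {n1, n4, n5, n6}; fixed.
Sat(A[(p | r) U p]) = {n1, n4, n5, n6}
Sat(AX A[(p | r) U p]) = {s : every successor in {n1, n4, n5, n6}} = {n1, n2, n3, n5}
n2 ∈ Sat(AX A[(p | r) U p]) = {n1, n2, n3, n5}, so the formula holds at n2.

Yes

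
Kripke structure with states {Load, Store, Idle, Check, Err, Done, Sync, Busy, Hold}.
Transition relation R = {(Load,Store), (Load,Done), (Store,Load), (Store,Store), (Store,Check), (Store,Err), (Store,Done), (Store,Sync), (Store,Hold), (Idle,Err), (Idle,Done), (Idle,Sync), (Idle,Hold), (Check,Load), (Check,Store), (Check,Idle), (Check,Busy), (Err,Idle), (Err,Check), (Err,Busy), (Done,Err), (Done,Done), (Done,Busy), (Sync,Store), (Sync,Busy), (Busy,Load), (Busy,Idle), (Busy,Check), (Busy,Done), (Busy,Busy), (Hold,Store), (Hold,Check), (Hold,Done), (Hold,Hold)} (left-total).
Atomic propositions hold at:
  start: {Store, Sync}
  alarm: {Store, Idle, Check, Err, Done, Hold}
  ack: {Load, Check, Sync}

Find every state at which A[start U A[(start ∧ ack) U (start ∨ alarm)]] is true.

Sat(start ∧ ack) = {Sync}
Sat(start ∨ alarm) = {Store, Idle, Check, Err, Done, Sync, Hold}
A[(start ∧ ack) U (start ∨ alarm)]: least fixpoint, start Z0 = Sat((start ∨ alarm)) = {Store, Idle, Check, Err, Done, Sync, Hold}, add states in Sat(start ∧ ack) with every successor in Z. Already a fixed point.
Sat(A[(start ∧ ack) U (start ∨ alarm)]) = {Store, Idle, Check, Err, Done, Sync, Hold}
A[start U A[(start ∧ ack) U (start ∨ alarm)]]: least fixpoint, start Z0 = Sat(A[(start ∧ ack) U (start ∨ alarm)]) = {Store, Idle, Check, Err, Done, Sync, Hold}, add states in Sat(start) with every successor in Z. Already a fixed point.
Sat(A[start U A[(start ∧ ack) U (start ∨ alarm)]]) = {Store, Idle, Check, Err, Done, Sync, Hold}

{Store, Idle, Check, Err, Done, Sync, Hold}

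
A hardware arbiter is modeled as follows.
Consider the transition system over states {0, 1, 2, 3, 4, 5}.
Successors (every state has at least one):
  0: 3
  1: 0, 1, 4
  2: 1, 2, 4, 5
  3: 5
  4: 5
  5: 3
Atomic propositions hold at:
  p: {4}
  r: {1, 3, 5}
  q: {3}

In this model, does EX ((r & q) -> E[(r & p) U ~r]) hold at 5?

Sat(r & q) = {3}
Sat(r & p) = ∅
Sat(~r) = {0, 2, 4}
E[(r & p) U ~r]: least fixpoint, start Z0 = Sat(~r) = {0, 2, 4}, add states in Sat(r & p) with some successor in Z. Already a fixed point.
Sat(E[(r & p) U ~r]) = {0, 2, 4}
Sat((r & q) -> E[(r & p) U ~r]) = {0, 1, 2, 4, 5}
Sat(EX ((r & q) -> E[(r & p) U ~r])) = {s : some successor in {0, 1, 2, 4, 5}} = {1, 2, 3, 4}
5 ∉ Sat(EX ((r & q) -> E[(r & p) U ~r])) = {1, 2, 3, 4}, so the formula does not hold at 5.

No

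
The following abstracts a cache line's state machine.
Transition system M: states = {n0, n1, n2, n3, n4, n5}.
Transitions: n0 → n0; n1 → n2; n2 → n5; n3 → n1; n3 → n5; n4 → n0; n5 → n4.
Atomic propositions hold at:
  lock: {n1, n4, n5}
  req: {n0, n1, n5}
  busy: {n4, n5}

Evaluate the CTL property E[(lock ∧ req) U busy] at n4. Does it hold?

Yes

Sat(lock ∧ req) = {n1, n5}
E[(lock ∧ req) U busy]: least fixpoint, start Z0 = Sat(busy) = {n4, n5}, add states in Sat(lock ∧ req) with some successor in Z. Already a fixed point.
Sat(E[(lock ∧ req) U busy]) = {n4, n5}
n4 ∈ Sat(E[(lock ∧ req) U busy]) = {n4, n5}, so the formula holds at n4.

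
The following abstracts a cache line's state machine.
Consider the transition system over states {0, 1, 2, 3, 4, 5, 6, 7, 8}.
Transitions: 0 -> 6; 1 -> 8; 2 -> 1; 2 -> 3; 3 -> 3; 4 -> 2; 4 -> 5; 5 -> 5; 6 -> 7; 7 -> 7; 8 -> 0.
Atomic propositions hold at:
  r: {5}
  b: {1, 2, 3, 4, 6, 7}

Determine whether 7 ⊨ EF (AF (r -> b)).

Sat(r -> b) = {0, 1, 2, 3, 4, 6, 7, 8}
AF (r -> b): least fixpoint, start Z0 = {0, 1, 2, 3, 4, 6, 7, 8}, add states with every successor in Z. Already a fixed point.
Sat(AF (r -> b)) = {0, 1, 2, 3, 4, 6, 7, 8}
EF (AF (r -> b)): least fixpoint, start Z0 = {0, 1, 2, 3, 4, 6, 7, 8}, add states with some successor in Z. Already a fixed point.
Sat(EF (AF (r -> b))) = {0, 1, 2, 3, 4, 6, 7, 8}
7 ∈ Sat(EF (AF (r -> b))) = {0, 1, 2, 3, 4, 6, 7, 8}, so the formula holds at 7.

Yes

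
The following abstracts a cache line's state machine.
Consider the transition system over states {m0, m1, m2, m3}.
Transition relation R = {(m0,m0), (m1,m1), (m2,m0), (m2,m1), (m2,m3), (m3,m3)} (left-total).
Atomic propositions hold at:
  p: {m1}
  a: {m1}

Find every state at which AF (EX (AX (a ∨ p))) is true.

{m1, m2}

Sat(a ∨ p) = {m1}
Sat(AX (a ∨ p)) = {s : every successor in {m1}} = {m1}
Sat(EX (AX (a ∨ p))) = {s : some successor in {m1}} = {m1, m2}
AF (EX (AX (a ∨ p))): least fixpoint, start Z0 = {m1, m2}, add states with every successor in Z. Already a fixed point.
Sat(AF (EX (AX (a ∨ p)))) = {m1, m2}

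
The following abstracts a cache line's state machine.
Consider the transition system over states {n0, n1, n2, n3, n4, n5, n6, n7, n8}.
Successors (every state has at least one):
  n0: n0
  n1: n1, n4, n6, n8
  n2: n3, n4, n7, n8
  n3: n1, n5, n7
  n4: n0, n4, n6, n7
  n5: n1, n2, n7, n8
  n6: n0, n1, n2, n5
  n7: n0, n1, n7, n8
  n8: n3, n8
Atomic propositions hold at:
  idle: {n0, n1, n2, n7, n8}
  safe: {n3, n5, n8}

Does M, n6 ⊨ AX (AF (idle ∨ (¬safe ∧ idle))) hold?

Yes

Sat(¬safe) = {n0, n1, n2, n4, n6, n7}
Sat(¬safe ∧ idle) = {n0, n1, n2, n7}
Sat(idle ∨ (¬safe ∧ idle)) = {n0, n1, n2, n7, n8}
AF (idle ∨ (¬safe ∧ idle)): least fixpoint, start Z0 = {n0, n1, n2, n7, n8}, add states with every successor in Z. Z1 = {n0, n1, n2, n5, n7, n8}; Z2 = {n0, n1, n2, n3, n5, n6, n7, n8}; fixed.
Sat(AF (idle ∨ (¬safe ∧ idle))) = {n0, n1, n2, n3, n5, n6, n7, n8}
Sat(AX (AF (idle ∨ (¬safe ∧ idle)))) = {s : every successor in {n0, n1, n2, n3, n5, n6, n7, n8}} = {n0, n3, n5, n6, n7, n8}
n6 ∈ Sat(AX (AF (idle ∨ (¬safe ∧ idle)))) = {n0, n3, n5, n6, n7, n8}, so the formula holds at n6.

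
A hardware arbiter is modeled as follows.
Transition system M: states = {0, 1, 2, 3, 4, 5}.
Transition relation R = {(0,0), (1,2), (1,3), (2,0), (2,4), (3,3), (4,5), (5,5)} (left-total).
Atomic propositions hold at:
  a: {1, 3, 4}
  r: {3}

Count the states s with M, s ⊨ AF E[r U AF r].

1

AF r: least fixpoint, start Z0 = {3}, add states with every successor in Z. Already a fixed point.
Sat(AF r) = {3}
E[r U AF r]: least fixpoint, start Z0 = Sat(AF r) = {3}, add states in Sat(r) with some successor in Z. Already a fixed point.
Sat(E[r U AF r]) = {3}
AF E[r U AF r]: least fixpoint, start Z0 = {3}, add states with every successor in Z. Already a fixed point.
Sat(AF E[r U AF r]) = {3}
|Sat(AF E[r U AF r])| = |{3}| = 1.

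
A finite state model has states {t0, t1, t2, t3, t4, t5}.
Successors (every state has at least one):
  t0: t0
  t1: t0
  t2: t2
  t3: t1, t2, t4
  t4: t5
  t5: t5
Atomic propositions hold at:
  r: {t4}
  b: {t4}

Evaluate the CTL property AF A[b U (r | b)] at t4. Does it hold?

Yes

Sat(r | b) = {t4}
A[b U (r | b)]: least fixpoint, start Z0 = Sat((r | b)) = {t4}, add states in Sat(b) with every successor in Z. Already a fixed point.
Sat(A[b U (r | b)]) = {t4}
AF A[b U (r | b)]: least fixpoint, start Z0 = {t4}, add states with every successor in Z. Already a fixed point.
Sat(AF A[b U (r | b)]) = {t4}
t4 ∈ Sat(AF A[b U (r | b)]) = {t4}, so the formula holds at t4.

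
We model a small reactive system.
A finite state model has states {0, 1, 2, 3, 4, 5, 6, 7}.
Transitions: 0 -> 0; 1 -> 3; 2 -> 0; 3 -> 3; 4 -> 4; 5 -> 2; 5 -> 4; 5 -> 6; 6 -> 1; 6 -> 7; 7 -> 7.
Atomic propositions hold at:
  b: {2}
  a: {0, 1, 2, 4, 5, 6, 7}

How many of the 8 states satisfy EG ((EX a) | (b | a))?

6

Sat(EX a) = {s : some successor in {0, 1, 2, 4, 5, 6, 7}} = {0, 2, 4, 5, 6, 7}
Sat(b | a) = {0, 1, 2, 4, 5, 6, 7}
Sat((EX a) | (b | a)) = {0, 1, 2, 4, 5, 6, 7}
EG ((EX a) | (b | a)): greatest fixpoint, start Z0 = {0, 1, 2, 4, 5, 6, 7}, keep only states in Sat with some successor in Z. Z1 = {0, 2, 4, 5, 6, 7}; fixed.
Sat(EG ((EX a) | (b | a))) = {0, 2, 4, 5, 6, 7}
|Sat(EG ((EX a) | (b | a)))| = |{0, 2, 4, 5, 6, 7}| = 6.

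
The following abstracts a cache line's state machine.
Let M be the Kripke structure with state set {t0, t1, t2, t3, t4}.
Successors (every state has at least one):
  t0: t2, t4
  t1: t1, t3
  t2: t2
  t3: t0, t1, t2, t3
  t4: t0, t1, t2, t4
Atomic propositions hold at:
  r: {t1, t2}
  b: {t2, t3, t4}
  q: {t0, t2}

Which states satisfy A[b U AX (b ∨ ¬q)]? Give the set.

{t0, t1, t2}

Sat(¬q) = {t1, t3, t4}
Sat(b ∨ ¬q) = {t1, t2, t3, t4}
Sat(AX (b ∨ ¬q)) = {s : every successor in {t1, t2, t3, t4}} = {t0, t1, t2}
A[b U AX (b ∨ ¬q)]: least fixpoint, start Z0 = Sat(AX (b ∨ ¬q)) = {t0, t1, t2}, add states in Sat(b) with every successor in Z. Already a fixed point.
Sat(A[b U AX (b ∨ ¬q)]) = {t0, t1, t2}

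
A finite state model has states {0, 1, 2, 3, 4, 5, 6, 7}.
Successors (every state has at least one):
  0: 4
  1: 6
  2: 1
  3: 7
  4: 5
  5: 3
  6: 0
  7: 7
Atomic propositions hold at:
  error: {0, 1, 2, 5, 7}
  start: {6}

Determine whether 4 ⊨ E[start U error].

No

E[start U error]: least fixpoint, start Z0 = Sat(error) = {0, 1, 2, 5, 7}, add states in Sat(start) with some successor in Z. Z1 = {0, 1, 2, 5, 6, 7}; fixed.
Sat(E[start U error]) = {0, 1, 2, 5, 6, 7}
4 ∉ Sat(E[start U error]) = {0, 1, 2, 5, 6, 7}, so the formula does not hold at 4.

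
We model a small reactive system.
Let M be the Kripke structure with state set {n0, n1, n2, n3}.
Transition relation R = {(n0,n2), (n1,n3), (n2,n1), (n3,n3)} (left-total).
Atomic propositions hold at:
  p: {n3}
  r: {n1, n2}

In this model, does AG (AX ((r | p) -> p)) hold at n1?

Sat(r | p) = {n1, n2, n3}
Sat((r | p) -> p) = {n0, n3}
Sat(AX ((r | p) -> p)) = {s : every successor in {n0, n3}} = {n1, n3}
AG (AX ((r | p) -> p)): greatest fixpoint, start Z0 = {n1, n3}, keep only states in Sat with every successor in Z. Already a fixed point.
Sat(AG (AX ((r | p) -> p))) = {n1, n3}
n1 ∈ Sat(AG (AX ((r | p) -> p))) = {n1, n3}, so the formula holds at n1.

Yes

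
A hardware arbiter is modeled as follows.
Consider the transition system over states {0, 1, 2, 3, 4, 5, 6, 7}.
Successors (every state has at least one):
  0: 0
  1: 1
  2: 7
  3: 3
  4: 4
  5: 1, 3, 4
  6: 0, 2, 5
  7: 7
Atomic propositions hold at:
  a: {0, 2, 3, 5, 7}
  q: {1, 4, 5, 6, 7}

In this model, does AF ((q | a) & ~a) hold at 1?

Sat(q | a) = {0, 1, 2, 3, 4, 5, 6, 7}
Sat(~a) = {1, 4, 6}
Sat((q | a) & ~a) = {1, 4, 6}
AF ((q | a) & ~a): least fixpoint, start Z0 = {1, 4, 6}, add states with every successor in Z. Already a fixed point.
Sat(AF ((q | a) & ~a)) = {1, 4, 6}
1 ∈ Sat(AF ((q | a) & ~a)) = {1, 4, 6}, so the formula holds at 1.

Yes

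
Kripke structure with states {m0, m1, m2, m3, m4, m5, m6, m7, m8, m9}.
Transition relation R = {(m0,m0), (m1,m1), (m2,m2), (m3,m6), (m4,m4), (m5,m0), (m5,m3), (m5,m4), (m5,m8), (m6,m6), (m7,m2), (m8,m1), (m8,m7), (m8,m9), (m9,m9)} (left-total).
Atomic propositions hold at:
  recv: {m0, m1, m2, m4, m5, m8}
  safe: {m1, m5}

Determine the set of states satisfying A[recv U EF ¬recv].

Sat(¬recv) = {m3, m6, m7, m9}
EF ¬recv: least fixpoint, start Z0 = {m3, m6, m7, m9}, add states with some successor in Z. Z1 = {m3, m5, m6, m7, m8, m9}; fixed.
Sat(EF ¬recv) = {m3, m5, m6, m7, m8, m9}
A[recv U EF ¬recv]: least fixpoint, start Z0 = Sat(EF ¬recv) = {m3, m5, m6, m7, m8, m9}, add states in Sat(recv) with every successor in Z. Already a fixed point.
Sat(A[recv U EF ¬recv]) = {m3, m5, m6, m7, m8, m9}

{m3, m5, m6, m7, m8, m9}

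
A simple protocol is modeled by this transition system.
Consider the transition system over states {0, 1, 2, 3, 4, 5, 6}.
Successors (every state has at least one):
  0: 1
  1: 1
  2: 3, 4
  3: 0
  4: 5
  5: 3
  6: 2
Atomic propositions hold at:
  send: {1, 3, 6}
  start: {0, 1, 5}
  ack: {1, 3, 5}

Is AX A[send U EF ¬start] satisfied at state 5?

Sat(¬start) = {2, 3, 4, 6}
EF ¬start: least fixpoint, start Z0 = {2, 3, 4, 6}, add states with some successor in Z. Z1 = {2, 3, 4, 5, 6}; fixed.
Sat(EF ¬start) = {2, 3, 4, 5, 6}
A[send U EF ¬start]: least fixpoint, start Z0 = Sat(EF ¬start) = {2, 3, 4, 5, 6}, add states in Sat(send) with every successor in Z. Already a fixed point.
Sat(A[send U EF ¬start]) = {2, 3, 4, 5, 6}
Sat(AX A[send U EF ¬start]) = {s : every successor in {2, 3, 4, 5, 6}} = {2, 4, 5, 6}
5 ∈ Sat(AX A[send U EF ¬start]) = {2, 4, 5, 6}, so the formula holds at 5.

Yes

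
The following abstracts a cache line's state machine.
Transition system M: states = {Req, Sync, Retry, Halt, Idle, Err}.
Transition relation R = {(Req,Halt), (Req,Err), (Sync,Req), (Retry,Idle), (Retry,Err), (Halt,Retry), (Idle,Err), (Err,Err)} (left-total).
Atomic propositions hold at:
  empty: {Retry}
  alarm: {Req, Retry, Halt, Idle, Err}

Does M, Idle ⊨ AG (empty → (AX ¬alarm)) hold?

Sat(¬alarm) = {Sync}
Sat(AX ¬alarm) = {s : every successor in {Sync}} = ∅
Sat(empty → (AX ¬alarm)) = {Req, Sync, Halt, Idle, Err}
AG (empty → (AX ¬alarm)): greatest fixpoint, start Z0 = {Req, Sync, Halt, Idle, Err}, keep only states in Sat with every successor in Z. Z1 = {Req, Sync, Idle, Err}; Z2 = {Sync, Idle, Err}; Z3 = {Idle, Err}; fixed.
Sat(AG (empty → (AX ¬alarm))) = {Idle, Err}
Idle ∈ Sat(AG (empty → (AX ¬alarm))) = {Idle, Err}, so the formula holds at Idle.

Yes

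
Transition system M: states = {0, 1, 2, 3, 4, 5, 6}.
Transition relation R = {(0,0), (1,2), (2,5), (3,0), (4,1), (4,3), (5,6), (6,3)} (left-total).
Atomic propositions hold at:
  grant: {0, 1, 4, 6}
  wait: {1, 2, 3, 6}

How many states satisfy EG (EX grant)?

3

Sat(EX grant) = {s : some successor in {0, 1, 4, 6}} = {0, 3, 4, 5}
EG (EX grant): greatest fixpoint, start Z0 = {0, 3, 4, 5}, keep only states in Sat with some successor in Z. Z1 = {0, 3, 4}; fixed.
Sat(EG (EX grant)) = {0, 3, 4}
|Sat(EG (EX grant))| = |{0, 3, 4}| = 3.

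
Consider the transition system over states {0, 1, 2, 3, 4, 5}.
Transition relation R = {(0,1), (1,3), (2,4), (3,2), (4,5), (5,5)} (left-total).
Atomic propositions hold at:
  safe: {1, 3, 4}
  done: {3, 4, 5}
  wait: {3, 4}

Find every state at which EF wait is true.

{0, 1, 2, 3, 4}

EF wait: least fixpoint, start Z0 = {3, 4}, add states with some successor in Z. Z1 = {1, 2, 3, 4}; Z2 = {0, 1, 2, 3, 4}; fixed.
Sat(EF wait) = {0, 1, 2, 3, 4}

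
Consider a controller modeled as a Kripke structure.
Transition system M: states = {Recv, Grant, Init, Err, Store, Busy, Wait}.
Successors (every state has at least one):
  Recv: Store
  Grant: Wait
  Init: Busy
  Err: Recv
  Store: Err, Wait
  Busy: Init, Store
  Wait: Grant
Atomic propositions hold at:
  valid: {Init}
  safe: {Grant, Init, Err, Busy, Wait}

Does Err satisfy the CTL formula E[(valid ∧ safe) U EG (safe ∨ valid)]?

No

Sat(valid ∧ safe) = {Init}
Sat(safe ∨ valid) = {Grant, Init, Err, Busy, Wait}
EG (safe ∨ valid): greatest fixpoint, start Z0 = {Grant, Init, Err, Busy, Wait}, keep only states in Sat with some successor in Z. Z1 = {Grant, Init, Busy, Wait}; fixed.
Sat(EG (safe ∨ valid)) = {Grant, Init, Busy, Wait}
E[(valid ∧ safe) U EG (safe ∨ valid)]: least fixpoint, start Z0 = Sat(EG (safe ∨ valid)) = {Grant, Init, Busy, Wait}, add states in Sat(valid ∧ safe) with some successor in Z. Already a fixed point.
Sat(E[(valid ∧ safe) U EG (safe ∨ valid)]) = {Grant, Init, Busy, Wait}
Err ∉ Sat(E[(valid ∧ safe) U EG (safe ∨ valid)]) = {Grant, Init, Busy, Wait}, so the formula does not hold at Err.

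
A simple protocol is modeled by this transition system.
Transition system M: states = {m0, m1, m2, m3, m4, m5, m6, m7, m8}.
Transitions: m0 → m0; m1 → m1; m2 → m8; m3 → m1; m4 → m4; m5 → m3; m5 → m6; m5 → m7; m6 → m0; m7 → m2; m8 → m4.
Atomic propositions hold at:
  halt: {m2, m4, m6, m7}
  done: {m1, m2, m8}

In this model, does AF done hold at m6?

AF done: least fixpoint, start Z0 = {m1, m2, m8}, add states with every successor in Z. Z1 = {m1, m2, m3, m7, m8}; fixed.
Sat(AF done) = {m1, m2, m3, m7, m8}
m6 ∉ Sat(AF done) = {m1, m2, m3, m7, m8}, so the formula does not hold at m6.

No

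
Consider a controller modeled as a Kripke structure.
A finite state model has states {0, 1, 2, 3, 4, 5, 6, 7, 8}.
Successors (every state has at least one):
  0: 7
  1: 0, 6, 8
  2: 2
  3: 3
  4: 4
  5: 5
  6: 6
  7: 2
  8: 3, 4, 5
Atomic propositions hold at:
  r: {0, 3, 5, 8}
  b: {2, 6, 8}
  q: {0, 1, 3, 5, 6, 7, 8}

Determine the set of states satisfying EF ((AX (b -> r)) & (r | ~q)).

Sat(b -> r) = {0, 1, 3, 4, 5, 7, 8}
Sat(AX (b -> r)) = {s : every successor in {0, 1, 3, 4, 5, 7, 8}} = {0, 3, 4, 5, 8}
Sat(~q) = {2, 4}
Sat(r | ~q) = {0, 2, 3, 4, 5, 8}
Sat((AX (b -> r)) & (r | ~q)) = {0, 3, 4, 5, 8}
EF ((AX (b -> r)) & (r | ~q)): least fixpoint, start Z0 = {0, 3, 4, 5, 8}, add states with some successor in Z. Z1 = {0, 1, 3, 4, 5, 8}; fixed.
Sat(EF ((AX (b -> r)) & (r | ~q))) = {0, 1, 3, 4, 5, 8}

{0, 1, 3, 4, 5, 8}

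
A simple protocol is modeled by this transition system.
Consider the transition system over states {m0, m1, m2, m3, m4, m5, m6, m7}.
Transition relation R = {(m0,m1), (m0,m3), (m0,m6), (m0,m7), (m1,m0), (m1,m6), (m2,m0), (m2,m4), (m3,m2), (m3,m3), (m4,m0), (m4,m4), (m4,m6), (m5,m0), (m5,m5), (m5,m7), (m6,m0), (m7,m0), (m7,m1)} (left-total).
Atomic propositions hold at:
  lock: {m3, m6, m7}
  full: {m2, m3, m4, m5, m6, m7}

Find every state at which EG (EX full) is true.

Sat(EX full) = {s : some successor in {m2, m3, m4, m5, m6, m7}} = {m0, m1, m2, m3, m4, m5}
EG (EX full): greatest fixpoint, start Z0 = {m0, m1, m2, m3, m4, m5}, keep only states in Sat with some successor in Z. Already a fixed point.
Sat(EG (EX full)) = {m0, m1, m2, m3, m4, m5}

{m0, m1, m2, m3, m4, m5}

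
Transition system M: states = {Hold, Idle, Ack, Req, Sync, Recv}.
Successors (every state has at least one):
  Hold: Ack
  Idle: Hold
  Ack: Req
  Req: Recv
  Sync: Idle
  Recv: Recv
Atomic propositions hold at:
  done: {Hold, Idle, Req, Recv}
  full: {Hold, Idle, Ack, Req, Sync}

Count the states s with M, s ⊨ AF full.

AF full: least fixpoint, start Z0 = {Hold, Idle, Ack, Req, Sync}, add states with every successor in Z. Already a fixed point.
Sat(AF full) = {Hold, Idle, Ack, Req, Sync}
|Sat(AF full)| = |{Hold, Idle, Ack, Req, Sync}| = 5.

5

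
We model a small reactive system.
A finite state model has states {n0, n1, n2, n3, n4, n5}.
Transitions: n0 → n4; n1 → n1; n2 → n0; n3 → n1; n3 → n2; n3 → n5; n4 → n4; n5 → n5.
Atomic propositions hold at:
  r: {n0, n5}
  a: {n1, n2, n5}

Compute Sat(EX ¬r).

{n0, n1, n3, n4}

Sat(¬r) = {n1, n2, n3, n4}
Sat(EX ¬r) = {s : some successor in {n1, n2, n3, n4}} = {n0, n1, n3, n4}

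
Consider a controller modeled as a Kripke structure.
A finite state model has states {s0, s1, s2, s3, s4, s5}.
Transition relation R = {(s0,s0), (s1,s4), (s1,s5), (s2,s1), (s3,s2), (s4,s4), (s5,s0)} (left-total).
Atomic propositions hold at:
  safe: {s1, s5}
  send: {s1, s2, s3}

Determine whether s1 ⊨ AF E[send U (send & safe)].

Sat(send & safe) = {s1}
E[send U (send & safe)]: least fixpoint, start Z0 = Sat((send & safe)) = {s1}, add states in Sat(send) with some successor in Z. Z1 = {s1, s2}; Z2 = {s1, s2, s3}; fixed.
Sat(E[send U (send & safe)]) = {s1, s2, s3}
AF E[send U (send & safe)]: least fixpoint, start Z0 = {s1, s2, s3}, add states with every successor in Z. Already a fixed point.
Sat(AF E[send U (send & safe)]) = {s1, s2, s3}
s1 ∈ Sat(AF E[send U (send & safe)]) = {s1, s2, s3}, so the formula holds at s1.

Yes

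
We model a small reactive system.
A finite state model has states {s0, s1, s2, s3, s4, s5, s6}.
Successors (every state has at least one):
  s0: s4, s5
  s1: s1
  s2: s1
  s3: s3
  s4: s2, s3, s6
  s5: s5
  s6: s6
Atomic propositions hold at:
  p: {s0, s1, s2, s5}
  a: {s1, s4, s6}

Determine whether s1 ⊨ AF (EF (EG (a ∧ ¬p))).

No

Sat(¬p) = {s3, s4, s6}
Sat(a ∧ ¬p) = {s4, s6}
EG (a ∧ ¬p): greatest fixpoint, start Z0 = {s4, s6}, keep only states in Sat with some successor in Z. Already a fixed point.
Sat(EG (a ∧ ¬p)) = {s4, s6}
EF (EG (a ∧ ¬p)): least fixpoint, start Z0 = {s4, s6}, add states with some successor in Z. Z1 = {s0, s4, s6}; fixed.
Sat(EF (EG (a ∧ ¬p))) = {s0, s4, s6}
AF (EF (EG (a ∧ ¬p))): least fixpoint, start Z0 = {s0, s4, s6}, add states with every successor in Z. Already a fixed point.
Sat(AF (EF (EG (a ∧ ¬p)))) = {s0, s4, s6}
s1 ∉ Sat(AF (EF (EG (a ∧ ¬p)))) = {s0, s4, s6}, so the formula does not hold at s1.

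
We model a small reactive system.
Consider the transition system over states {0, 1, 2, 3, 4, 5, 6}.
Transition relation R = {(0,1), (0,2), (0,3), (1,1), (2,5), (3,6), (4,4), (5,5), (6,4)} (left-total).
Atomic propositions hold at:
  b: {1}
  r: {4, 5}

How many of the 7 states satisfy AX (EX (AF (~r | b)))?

Sat(~r) = {0, 1, 2, 3, 6}
Sat(~r | b) = {0, 1, 2, 3, 6}
AF (~r | b): least fixpoint, start Z0 = {0, 1, 2, 3, 6}, add states with every successor in Z. Already a fixed point.
Sat(AF (~r | b)) = {0, 1, 2, 3, 6}
Sat(EX (AF (~r | b))) = {s : some successor in {0, 1, 2, 3, 6}} = {0, 1, 3}
Sat(AX (EX (AF (~r | b)))) = {s : every successor in {0, 1, 3}} = {1}
|Sat(AX (EX (AF (~r | b))))| = |{1}| = 1.

1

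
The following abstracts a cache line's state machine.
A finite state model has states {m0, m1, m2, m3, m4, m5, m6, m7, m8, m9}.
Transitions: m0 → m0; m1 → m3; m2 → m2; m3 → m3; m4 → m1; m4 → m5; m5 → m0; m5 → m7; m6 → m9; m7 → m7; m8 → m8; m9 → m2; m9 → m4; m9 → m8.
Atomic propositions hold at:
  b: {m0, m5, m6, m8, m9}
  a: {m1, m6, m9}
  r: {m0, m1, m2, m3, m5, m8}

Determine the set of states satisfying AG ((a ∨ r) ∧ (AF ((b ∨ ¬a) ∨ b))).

Sat(a ∨ r) = {m0, m1, m2, m3, m5, m6, m8, m9}
Sat(¬a) = {m0, m2, m3, m4, m5, m7, m8}
Sat(b ∨ ¬a) = {m0, m2, m3, m4, m5, m6, m7, m8, m9}
Sat((b ∨ ¬a) ∨ b) = {m0, m2, m3, m4, m5, m6, m7, m8, m9}
AF ((b ∨ ¬a) ∨ b): least fixpoint, start Z0 = {m0, m2, m3, m4, m5, m6, m7, m8, m9}, add states with every successor in Z. Z1 = {m0, m1, m2, m3, m4, m5, m6, m7, m8, m9}; fixed.
Sat(AF ((b ∨ ¬a) ∨ b)) = {m0, m1, m2, m3, m4, m5, m6, m7, m8, m9}
Sat((a ∨ r) ∧ (AF ((b ∨ ¬a) ∨ b))) = {m0, m1, m2, m3, m5, m6, m8, m9}
AG ((a ∨ r) ∧ (AF ((b ∨ ¬a) ∨ b))): greatest fixpoint, start Z0 = {m0, m1, m2, m3, m5, m6, m8, m9}, keep only states in Sat with every successor in Z. Z1 = {m0, m1, m2, m3, m6, m8}; Z2 = {m0, m1, m2, m3, m8}; fixed.
Sat(AG ((a ∨ r) ∧ (AF ((b ∨ ¬a) ∨ b)))) = {m0, m1, m2, m3, m8}

{m0, m1, m2, m3, m8}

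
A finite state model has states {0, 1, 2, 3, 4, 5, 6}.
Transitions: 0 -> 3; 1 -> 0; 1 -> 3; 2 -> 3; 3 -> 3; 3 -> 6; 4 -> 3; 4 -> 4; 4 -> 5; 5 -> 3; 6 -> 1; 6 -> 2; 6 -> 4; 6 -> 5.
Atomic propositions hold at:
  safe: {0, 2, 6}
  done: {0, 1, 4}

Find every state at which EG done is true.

{4}

EG done: greatest fixpoint, start Z0 = {0, 1, 4}, keep only states in Sat with some successor in Z. Z1 = {1, 4}; Z2 = {4}; fixed.
Sat(EG done) = {4}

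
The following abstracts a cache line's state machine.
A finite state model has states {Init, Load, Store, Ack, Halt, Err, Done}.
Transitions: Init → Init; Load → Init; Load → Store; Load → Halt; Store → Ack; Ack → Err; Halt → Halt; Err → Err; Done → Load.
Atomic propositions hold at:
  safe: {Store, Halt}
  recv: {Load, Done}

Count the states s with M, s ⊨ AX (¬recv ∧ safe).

Sat(¬recv) = {Init, Store, Ack, Halt, Err}
Sat(¬recv ∧ safe) = {Store, Halt}
Sat(AX (¬recv ∧ safe)) = {s : every successor in {Store, Halt}} = {Halt}
|Sat(AX (¬recv ∧ safe))| = |{Halt}| = 1.

1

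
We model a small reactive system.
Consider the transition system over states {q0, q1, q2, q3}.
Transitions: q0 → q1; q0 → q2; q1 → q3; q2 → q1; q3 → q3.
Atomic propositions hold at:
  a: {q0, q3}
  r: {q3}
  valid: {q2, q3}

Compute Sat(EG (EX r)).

Sat(EX r) = {s : some successor in {q3}} = {q1, q3}
EG (EX r): greatest fixpoint, start Z0 = {q1, q3}, keep only states in Sat with some successor in Z. Already a fixed point.
Sat(EG (EX r)) = {q1, q3}

{q1, q3}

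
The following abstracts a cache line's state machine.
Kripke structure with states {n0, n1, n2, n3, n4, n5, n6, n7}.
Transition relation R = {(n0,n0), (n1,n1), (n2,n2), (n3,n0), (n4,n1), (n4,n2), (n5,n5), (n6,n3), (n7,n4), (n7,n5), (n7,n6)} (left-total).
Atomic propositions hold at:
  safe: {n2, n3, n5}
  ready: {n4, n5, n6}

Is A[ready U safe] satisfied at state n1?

A[ready U safe]: least fixpoint, start Z0 = Sat(safe) = {n2, n3, n5}, add states in Sat(ready) with every successor in Z. Z1 = {n2, n3, n5, n6}; fixed.
Sat(A[ready U safe]) = {n2, n3, n5, n6}
n1 ∉ Sat(A[ready U safe]) = {n2, n3, n5, n6}, so the formula does not hold at n1.

No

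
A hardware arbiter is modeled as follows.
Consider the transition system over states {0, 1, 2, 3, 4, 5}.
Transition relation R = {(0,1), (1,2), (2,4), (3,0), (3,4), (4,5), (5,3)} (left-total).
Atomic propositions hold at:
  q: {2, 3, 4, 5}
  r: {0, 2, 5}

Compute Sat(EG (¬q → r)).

Sat(¬q) = {0, 1}
Sat(¬q → r) = {0, 2, 3, 4, 5}
EG (¬q → r): greatest fixpoint, start Z0 = {0, 2, 3, 4, 5}, keep only states in Sat with some successor in Z. Z1 = {2, 3, 4, 5}; fixed.
Sat(EG (¬q → r)) = {2, 3, 4, 5}

{2, 3, 4, 5}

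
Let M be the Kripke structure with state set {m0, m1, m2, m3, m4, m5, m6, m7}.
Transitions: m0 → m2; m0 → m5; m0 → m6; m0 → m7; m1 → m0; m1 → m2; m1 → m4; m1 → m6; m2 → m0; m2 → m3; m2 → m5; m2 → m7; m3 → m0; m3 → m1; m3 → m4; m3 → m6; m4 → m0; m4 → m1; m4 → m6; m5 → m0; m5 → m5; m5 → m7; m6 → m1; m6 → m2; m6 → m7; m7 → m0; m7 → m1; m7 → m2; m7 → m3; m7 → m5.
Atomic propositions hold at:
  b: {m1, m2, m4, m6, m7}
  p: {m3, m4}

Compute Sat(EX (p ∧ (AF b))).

AF b: least fixpoint, start Z0 = {m1, m2, m4, m6, m7}, add states with every successor in Z. Already a fixed point.
Sat(AF b) = {m1, m2, m4, m6, m7}
Sat(p ∧ (AF b)) = {m4}
Sat(EX (p ∧ (AF b))) = {s : some successor in {m4}} = {m1, m3}

{m1, m3}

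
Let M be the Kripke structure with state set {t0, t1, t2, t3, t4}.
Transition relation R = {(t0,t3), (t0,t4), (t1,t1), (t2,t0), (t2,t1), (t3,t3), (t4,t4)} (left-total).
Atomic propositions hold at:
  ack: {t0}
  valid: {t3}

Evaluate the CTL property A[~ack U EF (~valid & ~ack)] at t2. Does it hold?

Sat(~ack) = {t1, t2, t3, t4}
Sat(~valid) = {t0, t1, t2, t4}
Sat(~valid & ~ack) = {t1, t2, t4}
EF (~valid & ~ack): least fixpoint, start Z0 = {t1, t2, t4}, add states with some successor in Z. Z1 = {t0, t1, t2, t4}; fixed.
Sat(EF (~valid & ~ack)) = {t0, t1, t2, t4}
A[~ack U EF (~valid & ~ack)]: least fixpoint, start Z0 = Sat(EF (~valid & ~ack)) = {t0, t1, t2, t4}, add states in Sat(~ack) with every successor in Z. Already a fixed point.
Sat(A[~ack U EF (~valid & ~ack)]) = {t0, t1, t2, t4}
t2 ∈ Sat(A[~ack U EF (~valid & ~ack)]) = {t0, t1, t2, t4}, so the formula holds at t2.

Yes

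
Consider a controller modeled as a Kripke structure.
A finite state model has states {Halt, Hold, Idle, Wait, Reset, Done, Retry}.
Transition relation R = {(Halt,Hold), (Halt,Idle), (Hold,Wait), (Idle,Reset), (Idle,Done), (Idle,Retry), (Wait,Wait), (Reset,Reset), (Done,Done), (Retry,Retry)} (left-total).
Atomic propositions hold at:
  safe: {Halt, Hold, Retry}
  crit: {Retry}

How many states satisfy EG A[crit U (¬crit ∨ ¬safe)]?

Sat(¬crit) = {Halt, Hold, Idle, Wait, Reset, Done}
Sat(¬safe) = {Idle, Wait, Reset, Done}
Sat(¬crit ∨ ¬safe) = {Halt, Hold, Idle, Wait, Reset, Done}
A[crit U (¬crit ∨ ¬safe)]: least fixpoint, start Z0 = Sat((¬crit ∨ ¬safe)) = {Halt, Hold, Idle, Wait, Reset, Done}, add states in Sat(crit) with every successor in Z. Already a fixed point.
Sat(A[crit U (¬crit ∨ ¬safe)]) = {Halt, Hold, Idle, Wait, Reset, Done}
EG A[crit U (¬crit ∨ ¬safe)]: greatest fixpoint, start Z0 = {Halt, Hold, Idle, Wait, Reset, Done}, keep only states in Sat with some successor in Z. Already a fixed point.
Sat(EG A[crit U (¬crit ∨ ¬safe)]) = {Halt, Hold, Idle, Wait, Reset, Done}
|Sat(EG A[crit U (¬crit ∨ ¬safe)])| = |{Halt, Hold, Idle, Wait, Reset, Done}| = 6.

6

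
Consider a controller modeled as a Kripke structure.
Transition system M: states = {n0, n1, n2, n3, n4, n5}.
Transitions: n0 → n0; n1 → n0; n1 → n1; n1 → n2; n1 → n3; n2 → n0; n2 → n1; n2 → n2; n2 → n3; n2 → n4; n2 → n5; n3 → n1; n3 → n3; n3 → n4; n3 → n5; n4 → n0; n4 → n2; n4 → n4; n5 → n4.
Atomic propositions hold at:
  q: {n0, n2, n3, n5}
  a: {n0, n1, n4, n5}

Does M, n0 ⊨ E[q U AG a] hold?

Yes

AG a: greatest fixpoint, start Z0 = {n0, n1, n4, n5}, keep only states in Sat with every successor in Z. Z1 = {n0, n5}; Z2 = {n0}; fixed.
Sat(AG a) = {n0}
E[q U AG a]: least fixpoint, start Z0 = Sat(AG a) = {n0}, add states in Sat(q) with some successor in Z. Z1 = {n0, n2}; fixed.
Sat(E[q U AG a]) = {n0, n2}
n0 ∈ Sat(E[q U AG a]) = {n0, n2}, so the formula holds at n0.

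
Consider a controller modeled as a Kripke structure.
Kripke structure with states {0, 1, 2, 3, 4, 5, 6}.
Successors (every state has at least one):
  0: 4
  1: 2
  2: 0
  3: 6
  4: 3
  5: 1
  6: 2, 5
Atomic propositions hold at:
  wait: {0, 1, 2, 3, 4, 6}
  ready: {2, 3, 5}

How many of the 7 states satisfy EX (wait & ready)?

3

Sat(wait & ready) = {2, 3}
Sat(EX (wait & ready)) = {s : some successor in {2, 3}} = {1, 4, 6}
|Sat(EX (wait & ready))| = |{1, 4, 6}| = 3.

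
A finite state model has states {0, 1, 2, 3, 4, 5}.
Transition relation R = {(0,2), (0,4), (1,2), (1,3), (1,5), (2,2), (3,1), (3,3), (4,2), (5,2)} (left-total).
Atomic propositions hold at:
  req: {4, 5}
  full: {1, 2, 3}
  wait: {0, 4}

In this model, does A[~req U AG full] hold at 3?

No

Sat(~req) = {0, 1, 2, 3}
AG full: greatest fixpoint, start Z0 = {1, 2, 3}, keep only states in Sat with every successor in Z. Z1 = {2, 3}; Z2 = {2}; fixed.
Sat(AG full) = {2}
A[~req U AG full]: least fixpoint, start Z0 = Sat(AG full) = {2}, add states in Sat(~req) with every successor in Z. Already a fixed point.
Sat(A[~req U AG full]) = {2}
3 ∉ Sat(A[~req U AG full]) = {2}, so the formula does not hold at 3.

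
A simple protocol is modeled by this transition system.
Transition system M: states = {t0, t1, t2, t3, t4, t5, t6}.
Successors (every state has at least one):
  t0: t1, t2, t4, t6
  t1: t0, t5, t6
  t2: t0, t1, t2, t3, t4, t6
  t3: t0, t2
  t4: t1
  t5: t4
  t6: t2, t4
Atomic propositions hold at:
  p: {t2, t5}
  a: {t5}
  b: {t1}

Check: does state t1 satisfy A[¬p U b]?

Yes

Sat(¬p) = {t0, t1, t3, t4, t6}
A[¬p U b]: least fixpoint, start Z0 = Sat(b) = {t1}, add states in Sat(¬p) with every successor in Z. Z1 = {t1, t4}; fixed.
Sat(A[¬p U b]) = {t1, t4}
t1 ∈ Sat(A[¬p U b]) = {t1, t4}, so the formula holds at t1.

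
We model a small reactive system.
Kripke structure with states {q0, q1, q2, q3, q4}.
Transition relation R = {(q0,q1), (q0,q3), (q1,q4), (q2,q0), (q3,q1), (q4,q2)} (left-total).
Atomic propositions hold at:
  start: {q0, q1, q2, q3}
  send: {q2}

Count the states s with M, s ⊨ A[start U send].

A[start U send]: least fixpoint, start Z0 = Sat(send) = {q2}, add states in Sat(start) with every successor in Z. Already a fixed point.
Sat(A[start U send]) = {q2}
|Sat(A[start U send])| = |{q2}| = 1.

1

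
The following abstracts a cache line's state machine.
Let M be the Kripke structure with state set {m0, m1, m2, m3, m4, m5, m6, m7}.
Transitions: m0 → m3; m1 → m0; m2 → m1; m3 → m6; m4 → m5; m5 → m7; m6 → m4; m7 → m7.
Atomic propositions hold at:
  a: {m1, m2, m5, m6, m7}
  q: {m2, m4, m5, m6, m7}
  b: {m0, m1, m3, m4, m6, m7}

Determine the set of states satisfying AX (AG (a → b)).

Sat(a → b) = {m0, m1, m3, m4, m6, m7}
AG (a → b): greatest fixpoint, start Z0 = {m0, m1, m3, m4, m6, m7}, keep only states in Sat with every successor in Z. Z1 = {m0, m1, m3, m6, m7}; Z2 = {m0, m1, m3, m7}; Z3 = {m0, m1, m7}; Z4 = {m1, m7}; Z5 = {m7}; fixed.
Sat(AG (a → b)) = {m7}
Sat(AX (AG (a → b))) = {s : every successor in {m7}} = {m5, m7}

{m5, m7}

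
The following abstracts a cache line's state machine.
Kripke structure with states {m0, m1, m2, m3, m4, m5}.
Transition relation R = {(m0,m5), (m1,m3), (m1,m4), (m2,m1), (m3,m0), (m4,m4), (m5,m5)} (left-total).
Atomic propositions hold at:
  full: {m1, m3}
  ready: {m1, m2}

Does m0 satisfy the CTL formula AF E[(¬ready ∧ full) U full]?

No

Sat(¬ready) = {m0, m3, m4, m5}
Sat(¬ready ∧ full) = {m3}
E[(¬ready ∧ full) U full]: least fixpoint, start Z0 = Sat(full) = {m1, m3}, add states in Sat(¬ready ∧ full) with some successor in Z. Already a fixed point.
Sat(E[(¬ready ∧ full) U full]) = {m1, m3}
AF E[(¬ready ∧ full) U full]: least fixpoint, start Z0 = {m1, m3}, add states with every successor in Z. Z1 = {m1, m2, m3}; fixed.
Sat(AF E[(¬ready ∧ full) U full]) = {m1, m2, m3}
m0 ∉ Sat(AF E[(¬ready ∧ full) U full]) = {m1, m2, m3}, so the formula does not hold at m0.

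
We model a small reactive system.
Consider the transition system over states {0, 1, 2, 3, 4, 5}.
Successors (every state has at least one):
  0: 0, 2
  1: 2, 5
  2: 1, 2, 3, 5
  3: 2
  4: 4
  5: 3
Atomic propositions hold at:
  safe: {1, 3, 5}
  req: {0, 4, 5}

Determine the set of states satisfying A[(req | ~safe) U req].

Sat(~safe) = {0, 2, 4}
Sat(req | ~safe) = {0, 2, 4, 5}
A[(req | ~safe) U req]: least fixpoint, start Z0 = Sat(req) = {0, 4, 5}, add states in Sat(req | ~safe) with every successor in Z. Already a fixed point.
Sat(A[(req | ~safe) U req]) = {0, 4, 5}

{0, 4, 5}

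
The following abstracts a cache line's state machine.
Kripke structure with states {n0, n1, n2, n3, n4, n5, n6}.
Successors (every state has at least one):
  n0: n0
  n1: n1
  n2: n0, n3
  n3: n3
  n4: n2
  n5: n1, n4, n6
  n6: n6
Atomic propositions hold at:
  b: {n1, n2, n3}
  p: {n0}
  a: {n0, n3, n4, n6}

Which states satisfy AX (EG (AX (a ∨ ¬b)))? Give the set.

{n0, n2, n3, n4, n6}

Sat(¬b) = {n0, n4, n5, n6}
Sat(a ∨ ¬b) = {n0, n3, n4, n5, n6}
Sat(AX (a ∨ ¬b)) = {s : every successor in {n0, n3, n4, n5, n6}} = {n0, n2, n3, n6}
EG (AX (a ∨ ¬b)): greatest fixpoint, start Z0 = {n0, n2, n3, n6}, keep only states in Sat with some successor in Z. Already a fixed point.
Sat(EG (AX (a ∨ ¬b))) = {n0, n2, n3, n6}
Sat(AX (EG (AX (a ∨ ¬b)))) = {s : every successor in {n0, n2, n3, n6}} = {n0, n2, n3, n4, n6}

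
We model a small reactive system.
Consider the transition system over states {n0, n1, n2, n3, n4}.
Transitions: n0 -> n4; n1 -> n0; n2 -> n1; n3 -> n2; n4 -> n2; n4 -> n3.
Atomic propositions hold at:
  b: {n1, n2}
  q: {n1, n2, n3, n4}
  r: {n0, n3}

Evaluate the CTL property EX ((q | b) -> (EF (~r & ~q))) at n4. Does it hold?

Sat(q | b) = {n1, n2, n3, n4}
Sat(~r) = {n1, n2, n4}
Sat(~q) = {n0}
Sat(~r & ~q) = ∅
EF (~r & ~q): least fixpoint, start Z0 = ∅, add states with some successor in Z. Already a fixed point.
Sat(EF (~r & ~q)) = ∅
Sat((q | b) -> (EF (~r & ~q))) = {n0}
Sat(EX ((q | b) -> (EF (~r & ~q)))) = {s : some successor in {n0}} = {n1}
n4 ∉ Sat(EX ((q | b) -> (EF (~r & ~q)))) = {n1}, so the formula does not hold at n4.

No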